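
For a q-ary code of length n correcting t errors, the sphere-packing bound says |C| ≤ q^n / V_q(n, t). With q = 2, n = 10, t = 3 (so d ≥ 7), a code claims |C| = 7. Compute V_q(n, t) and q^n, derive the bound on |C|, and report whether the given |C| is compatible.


V_q(n, t) = 176, q^n = 1024, Hamming bound = 5, |C| = 7 > bound (violated).

Step 1: Compute V_q(n, t) = Σ_{j=0}^3 C(n, j) (q−1)^j.
  j = 0: C(10,0)·(1)^0 = 1·1 = 1.
  j = 1: C(10,1)·(1)^1 = 10·1 = 10.
  j = 2: C(10,2)·(1)^2 = 45·1 = 45.
  j = 3: C(10,3)·(1)^3 = 120·1 = 120.
  V_q(n, t) = 1 + 10 + 45 + 120 = 176.
Step 2: q^n = 2^10 = 1024.
Step 3: Hamming bound ⌊q^n / V_q(n,t)⌋ = ⌊1024/176⌋ = 5.
Step 4: Compare |C| = 7 to 5: violated.
The claimed |C| lies above the Hamming bound, so no 2-ary code of length 10 with d ≥ 7 can have 7 codewords.


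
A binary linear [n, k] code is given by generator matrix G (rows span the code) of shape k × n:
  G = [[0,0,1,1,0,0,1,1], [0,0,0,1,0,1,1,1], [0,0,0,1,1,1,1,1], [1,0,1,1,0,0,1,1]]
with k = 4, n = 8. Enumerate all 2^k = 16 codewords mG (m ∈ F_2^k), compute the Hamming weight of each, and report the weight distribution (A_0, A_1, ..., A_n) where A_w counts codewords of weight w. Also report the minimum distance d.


Weight distribution: A_0 = 1, A_1 = 2, A_2 = 2, A_3 = 2, A_4 = 3, A_5 = 4, A_6 = 2. Minimum distance d = 1.

Enumerate all 2^4 = 16 messages m ∈ F_2^4.
For each, compute codeword c = mG in F_2^8, then tally its weight.
  m = 0000 → c = 00000000, weight = 0.
  m = 1000 → c = 00110011, weight = 4.
  m = 0100 → c = 00010111, weight = 4.
  m = 1100 → c = 00100100, weight = 2.
  m = 0010 → c = 00011111, weight = 5.
  m = 1010 → c = 00101100, weight = 3.
  m = 0110 → c = 00001000, weight = 1.
  m = 1110 → c = 00111011, weight = 5.
  m = 0001 → c = 10110011, weight = 5.
  m = 1001 → c = 10000000, weight = 1.
  m = 0101 → c = 10100100, weight = 3.
  m = 1101 → c = 10010111, weight = 5.
  m = 0011 → c = 10101100, weight = 4.
  m = 1011 → c = 10011111, weight = 6.
  m = 0111 → c = 10111011, weight = 6.
  m = 1111 → c = 10001000, weight = 2.
Tally weights:
  weight 0: 1 codewords.
  weight 1: 2 codewords.
  weight 2: 2 codewords.
  weight 3: 2 codewords.
  weight 4: 3 codewords.
  weight 5: 4 codewords.
  weight 6: 2 codewords.
Minimum distance d = smallest w > 0 with A_w > 0 = 1.
Sanity: Σ A_w = 16 = 2^4 = 16 ✓.


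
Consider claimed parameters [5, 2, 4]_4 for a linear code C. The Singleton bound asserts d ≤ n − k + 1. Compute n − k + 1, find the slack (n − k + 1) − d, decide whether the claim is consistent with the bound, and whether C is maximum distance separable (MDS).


Singleton RHS = n − k + 1 = 4, slack = 0, bound satisfied, MDS.

Singleton bound: d ≤ n − k + 1.
Here n = 5, k = 2, so n − k + 1 = 4.
Given d = 4, check d ≤ 4: YES.
Slack = (n − k + 1) − d = 0.
The code is MDS (slack = 0).
Description: the claimed parameters are [5, 2, 4]_4; such a code would be MDS (meets Singleton bound).


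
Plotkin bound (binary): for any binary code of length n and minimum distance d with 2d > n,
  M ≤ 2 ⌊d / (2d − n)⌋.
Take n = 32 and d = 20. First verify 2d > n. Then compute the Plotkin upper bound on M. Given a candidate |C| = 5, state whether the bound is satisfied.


Plotkin bound M ≤ 4; given |C| = 5 > bound (violated).

Check applicability: 2d = 40, n = 32.
2d − n = 8 > 0, so Plotkin applies.
Compute d/(2d−n) = 20/8 ≈ 2.5000.
⌊d/(2d−n)⌋ = 2.
Plotkin bound: M ≤ 2·2 = 4.
Given |C| = 5, check: VIOLATED.
This |C| is above the Plotkin bound, so no binary code with n = 32, d = 20 and 5 codewords exists.


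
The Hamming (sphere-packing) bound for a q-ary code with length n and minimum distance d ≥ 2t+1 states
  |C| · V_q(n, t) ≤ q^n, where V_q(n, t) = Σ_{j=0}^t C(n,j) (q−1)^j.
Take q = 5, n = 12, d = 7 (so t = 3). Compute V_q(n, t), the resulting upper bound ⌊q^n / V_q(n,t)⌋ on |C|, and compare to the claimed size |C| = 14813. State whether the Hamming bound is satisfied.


V_q(n, t) = 15185, q^n = 244140625, Hamming bound = 16077, |C| = 14813 ≤ bound (satisfied).

Step 1: Compute V_q(n, t) = Σ_{j=0}^3 C(n, j) (q−1)^j.
  j = 0: C(12,0)·(4)^0 = 1·1 = 1.
  j = 1: C(12,1)·(4)^1 = 12·4 = 48.
  j = 2: C(12,2)·(4)^2 = 66·16 = 1056.
  j = 3: C(12,3)·(4)^3 = 220·64 = 14080.
  V_q(n, t) = 1 + 48 + 1056 + 14080 = 15185.
Step 2: q^n = 5^12 = 244140625.
Step 3: Hamming bound ⌊q^n / V_q(n,t)⌋ = ⌊244140625/15185⌋ = 16077.
Step 4: Compare |C| = 14813 to 16077: satisfied.
The claimed |C| lies below the Hamming bound.


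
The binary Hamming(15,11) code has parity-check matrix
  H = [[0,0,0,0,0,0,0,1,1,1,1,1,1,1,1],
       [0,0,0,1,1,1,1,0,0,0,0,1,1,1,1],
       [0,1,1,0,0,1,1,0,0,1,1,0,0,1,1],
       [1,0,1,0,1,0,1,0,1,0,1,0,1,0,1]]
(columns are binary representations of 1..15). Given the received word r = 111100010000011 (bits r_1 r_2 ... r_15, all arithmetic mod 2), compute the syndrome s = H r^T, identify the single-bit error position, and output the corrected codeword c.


s = (1, 1, 0, 1)^T, error position = 13, corrected codeword c = 111100010000111

Compute s = H r^T mod 2 one row at a time:
  s_1 = 1 + 0 + 0 + 0 + 0 + 0 + 1 + 1 = 3 ≡ 1 (mod 2).
  s_2 = 1 + 0 + 0 + 0 + 0 + 0 + 1 + 1 = 3 ≡ 1 (mod 2).
  s_3 = 1 + 1 + 0 + 0 + 0 + 0 + 1 + 1 = 4 ≡ 0 (mod 2).
  s_4 = 1 + 1 + 0 + 0 + 0 + 0 + 0 + 1 = 3 ≡ 1 (mod 2).
s = (1, 1, 0, 1)^T — this equals column 13 of H (binary 1101), so error is at position 13.
Correct: flip bit 13 of r = 111100010000011 to get c = 111100010000111.


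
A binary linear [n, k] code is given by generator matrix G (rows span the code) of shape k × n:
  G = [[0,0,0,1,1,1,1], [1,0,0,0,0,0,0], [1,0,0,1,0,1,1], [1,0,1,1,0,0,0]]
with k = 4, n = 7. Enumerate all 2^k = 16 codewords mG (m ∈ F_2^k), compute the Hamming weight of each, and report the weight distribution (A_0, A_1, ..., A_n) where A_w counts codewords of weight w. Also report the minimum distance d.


Weight distribution: A_0 = 1, A_1 = 2, A_2 = 2, A_3 = 4, A_4 = 5, A_5 = 2. Minimum distance d = 1.

Enumerate all 2^4 = 16 messages m ∈ F_2^4.
For each, compute codeword c = mG in F_2^7, then tally its weight.
  m = 0000 → c = 0000000, weight = 0.
  m = 1000 → c = 0001111, weight = 4.
  m = 0100 → c = 1000000, weight = 1.
  m = 1100 → c = 1001111, weight = 5.
  m = 0010 → c = 1001011, weight = 4.
  m = 1010 → c = 1000100, weight = 2.
  m = 0110 → c = 0001011, weight = 3.
  m = 1110 → c = 0000100, weight = 1.
  m = 0001 → c = 1011000, weight = 3.
  m = 1001 → c = 1010111, weight = 5.
  m = 0101 → c = 0011000, weight = 2.
  m = 1101 → c = 0010111, weight = 4.
  m = 0011 → c = 0010011, weight = 3.
  m = 1011 → c = 0011100, weight = 3.
  m = 0111 → c = 1010011, weight = 4.
  m = 1111 → c = 1011100, weight = 4.
Tally weights:
  weight 0: 1 codewords.
  weight 1: 2 codewords.
  weight 2: 2 codewords.
  weight 3: 4 codewords.
  weight 4: 5 codewords.
  weight 5: 2 codewords.
Minimum distance d = smallest w > 0 with A_w > 0 = 1.
Sanity: Σ A_w = 16 = 2^4 = 16 ✓.


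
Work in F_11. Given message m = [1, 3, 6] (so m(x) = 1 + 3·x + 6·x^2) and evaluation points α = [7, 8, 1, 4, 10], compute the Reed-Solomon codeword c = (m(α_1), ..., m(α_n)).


c = [8, 2, 10, 10, 4]

Message polynomial: m(x) = 1 + 3·x + 6·x^2 (mod 11).
For each evaluation point α_i, compute m(α_i) mod 11:
  α_1 = 7: Horner steps 6 → 1 → 8, so m(7) = 8.
  α_2 = 8: Horner steps 6 → 7 → 2, so m(8) = 2.
  α_3 = 1: Horner steps 6 → 9 → 10, so m(1) = 10.
  α_4 = 4: Horner steps 6 → 5 → 10, so m(4) = 10.
  α_5 = 10: Horner steps 6 → 8 → 4, so m(10) = 4.
Codeword c = [8, 2, 10, 10, 4] ∈ F_11^5.


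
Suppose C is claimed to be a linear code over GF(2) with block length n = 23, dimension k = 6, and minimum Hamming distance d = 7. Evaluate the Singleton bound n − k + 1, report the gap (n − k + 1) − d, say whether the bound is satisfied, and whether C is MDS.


Singleton RHS = n − k + 1 = 18, slack = 11, bound satisfied, not MDS.

Singleton bound: d ≤ n − k + 1.
Here n = 23, k = 6, so n − k + 1 = 18.
Given d = 7, check d ≤ 18: YES.
Slack = (n − k + 1) − d = 11.
The code is NOT MDS (slack = 11 > 0).
Description: the claimed parameters are [23, 6, 7]_2; such a code would be non-MDS.


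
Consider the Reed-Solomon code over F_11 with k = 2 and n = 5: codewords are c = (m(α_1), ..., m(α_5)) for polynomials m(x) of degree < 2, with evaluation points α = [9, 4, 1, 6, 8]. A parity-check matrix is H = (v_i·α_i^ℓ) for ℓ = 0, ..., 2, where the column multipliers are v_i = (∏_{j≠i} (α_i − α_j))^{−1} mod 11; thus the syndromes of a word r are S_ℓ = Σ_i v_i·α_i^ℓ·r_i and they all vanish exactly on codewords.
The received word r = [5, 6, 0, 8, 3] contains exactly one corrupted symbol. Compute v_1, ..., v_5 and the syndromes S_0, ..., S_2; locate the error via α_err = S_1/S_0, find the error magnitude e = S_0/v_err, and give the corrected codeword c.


S = (4, 2, 1), error at position 4, error magnitude e = 9, c = [5, 6, 0, 10, 3].

Step 1: column multipliers v_i = (∏_{j≠i}(α_i − α_j))^{−1} mod 11.
  i = 1 (α = 9): (9−4)(9−1)(9−6)(9−8) = 5·8·3·1 = 120 ≡ 10, so v_1 = 10^{−1} = 10 (mod 11).
  i = 2 (α = 4): (4−9)(4−1)(4−6)(4−8) = (−5)·3·(−2)·(−4) = −120 ≡ 1, so v_2 = 1^{−1} = 1 (mod 11).
  i = 3 (α = 1): (1−9)(1−4)(1−6)(1−8) = (−8)·(−3)·(−5)·(−7) = 840 ≡ 4, so v_3 = 4^{−1} = 3 (mod 11).
  i = 4 (α = 6): (6−9)(6−4)(6−1)(6−8) = (−3)·2·5·(−2) = 60 ≡ 5, so v_4 = 5^{−1} = 9 (mod 11).
  i = 5 (α = 8): (8−9)(8−4)(8−1)(8−6) = (−1)·4·7·2 = −56 ≡ 10, so v_5 = 10^{−1} = 10 (mod 11).
  v = [10, 1, 3, 9, 10].
Step 2: syndromes of r = [5, 6, 0, 8, 3] (all sums mod 11).
  S_0 = Σ v_i r_i = 10·5 + 1·6 + 3·0 + 9·8 + 10·3 = 158 ≡ 4.
  S_1 = Σ v_i α_i r_i = 10·9·5 + 1·4·6 + 3·1·0 + 9·6·8 + 10·8·3 = 1146 ≡ 2.
  α_i^2 mod 11 = [4, 5, 1, 3, 9].
  S_2 = Σ v_i α_i^2 r_i = 10·4·5 + 1·5·6 + 3·1·0 + 9·3·8 + 10·9·3 = 716 ≡ 1.
  S = (4, 2, 1) ≠ 0, so r is not a codeword (an error is present).
Step 3: locate the error. For a single error e at position i, S_ℓ = v_i·e·α_i^ℓ, so α_err = S_1/S_0.
  S_0^{−1} = 4^{−1} = 3 (mod 11), so α_err = 2·3 = 6 ≡ 6 = α_4. Error position i = 4.
  Consistency check: S_2/S_1 = 1·6 = 6 ≡ 6 = α_err ✓ (single-error assumption holds).
Step 4: error magnitude e = S_0/v_4 = S_0·∏_{j≠4}(α_4 − α_j) = 4·5 = 20 ≡ 9 (mod 11).
Step 5: correct position 4: c_4 = r_4 − e = 8 − 9 ≡ 10 (mod 11). Hence c = [5, 6, 0, 10, 3].
  Check: interpolating c through the α_i gives m(x) = 9 + 2·x (degree < 2) with m(α_i) = c_i for every i, so c is indeed a codeword.


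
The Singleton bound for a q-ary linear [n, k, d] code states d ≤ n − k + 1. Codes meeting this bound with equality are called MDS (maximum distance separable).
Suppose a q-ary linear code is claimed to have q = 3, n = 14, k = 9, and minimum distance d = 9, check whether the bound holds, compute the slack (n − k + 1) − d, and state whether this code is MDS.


Singleton RHS = n − k + 1 = 6, slack = -3, bound violated (no such code; not MDS).

Singleton bound: d ≤ n − k + 1.
Here n = 14, k = 9, so n − k + 1 = 6.
Given d = 9, check d ≤ 6: NO.
Slack = (n − k + 1) − d = -3.
The slack is negative: d = 9 exceeds n − k + 1 = 6 by 3, so the Singleton bound is violated and no linear [14, 9, 9]_3 code can exist. In particular it is not MDS (MDS requires d = n − k + 1 exactly).
Description: the claimed parameters are [14, 9, 9]_3; such a code would be impossible (violates the Singleton bound).


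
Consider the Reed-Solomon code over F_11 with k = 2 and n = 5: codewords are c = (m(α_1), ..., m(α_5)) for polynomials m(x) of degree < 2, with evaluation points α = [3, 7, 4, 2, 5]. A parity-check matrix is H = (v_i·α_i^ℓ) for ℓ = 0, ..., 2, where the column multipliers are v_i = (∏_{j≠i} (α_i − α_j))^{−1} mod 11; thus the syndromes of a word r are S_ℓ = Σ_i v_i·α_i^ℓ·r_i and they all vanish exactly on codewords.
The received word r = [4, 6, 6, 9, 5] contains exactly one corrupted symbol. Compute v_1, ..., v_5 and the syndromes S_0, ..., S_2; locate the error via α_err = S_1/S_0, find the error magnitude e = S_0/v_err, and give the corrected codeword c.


S = (3, 1, 4), error at position 3, error magnitude e = 7, c = [4, 6, 10, 9, 5].

Step 1: column multipliers v_i = (∏_{j≠i}(α_i − α_j))^{−1} mod 11.
  i = 1 (α = 3): (3−7)(3−4)(3−2)(3−5) = (−4)·(−1)·1·(−2) = −8 ≡ 3, so v_1 = 3^{−1} = 4 (mod 11).
  i = 2 (α = 7): (7−3)(7−4)(7−2)(7−5) = 4·3·5·2 = 120 ≡ 10, so v_2 = 10^{−1} = 10 (mod 11).
  i = 3 (α = 4): (4−3)(4−7)(4−2)(4−5) = 1·(−3)·2·(−1) = 6 ≡ 6, so v_3 = 6^{−1} = 2 (mod 11).
  i = 4 (α = 2): (2−3)(2−7)(2−4)(2−5) = (−1)·(−5)·(−2)·(−3) = 30 ≡ 8, so v_4 = 8^{−1} = 7 (mod 11).
  i = 5 (α = 5): (5−3)(5−7)(5−4)(5−2) = 2·(−2)·1·3 = −12 ≡ 10, so v_5 = 10^{−1} = 10 (mod 11).
  v = [4, 10, 2, 7, 10].
Step 2: syndromes of r = [4, 6, 6, 9, 5] (all sums mod 11).
  S_0 = Σ v_i r_i = 4·4 + 10·6 + 2·6 + 7·9 + 10·5 = 201 ≡ 3.
  S_1 = Σ v_i α_i r_i = 4·3·4 + 10·7·6 + 2·4·6 + 7·2·9 + 10·5·5 = 892 ≡ 1.
  α_i^2 mod 11 = [9, 5, 5, 4, 3].
  S_2 = Σ v_i α_i^2 r_i = 4·9·4 + 10·5·6 + 2·5·6 + 7·4·9 + 10·3·5 = 906 ≡ 4.
  S = (3, 1, 4) ≠ 0, so r is not a codeword (an error is present).
Step 3: locate the error. For a single error e at position i, S_ℓ = v_i·e·α_i^ℓ, so α_err = S_1/S_0.
  S_0^{−1} = 3^{−1} = 4 (mod 11), so α_err = 1·4 = 4 ≡ 4 = α_3. Error position i = 3.
  Consistency check: S_2/S_1 = 4·1 = 4 ≡ 4 = α_err ✓ (single-error assumption holds).
Step 4: error magnitude e = S_0/v_3 = S_0·∏_{j≠3}(α_3 − α_j) = 3·6 = 18 ≡ 7 (mod 11).
Step 5: correct position 3: c_3 = r_3 − e = 6 − 7 ≡ 10 (mod 11). Hence c = [4, 6, 10, 9, 5].
  Check: interpolating c through the α_i gives m(x) = 8 + 6·x (degree < 2) with m(α_i) = c_i for every i, so c is indeed a codeword.


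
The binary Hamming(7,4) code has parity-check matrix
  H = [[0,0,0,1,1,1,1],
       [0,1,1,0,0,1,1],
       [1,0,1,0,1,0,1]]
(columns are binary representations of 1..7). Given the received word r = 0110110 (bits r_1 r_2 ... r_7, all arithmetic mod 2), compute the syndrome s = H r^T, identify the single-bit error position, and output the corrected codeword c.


s = (0, 1, 0)^T, error position = 2, corrected codeword c = 0010110

Compute s = H r^T mod 2 one row at a time:
  s_1 = 0 + 1 + 1 + 0 = 2 ≡ 0 (mod 2).
  s_2 = 1 + 1 + 1 + 0 = 3 ≡ 1 (mod 2).
  s_3 = 0 + 1 + 1 + 0 = 2 ≡ 0 (mod 2).
s = (0, 1, 0)^T — this equals column 2 of H (binary 010), so error is at position 2.
Correct: flip bit 2 of r = 0110110 to get c = 0010110.


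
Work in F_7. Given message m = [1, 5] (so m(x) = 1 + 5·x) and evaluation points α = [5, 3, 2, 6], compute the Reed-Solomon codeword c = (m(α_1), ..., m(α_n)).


c = [5, 2, 4, 3]

Message polynomial: m(x) = 1 + 5·x (mod 7).
For each evaluation point α_i, compute m(α_i) mod 7:
  α_1 = 5: Horner steps 5 → 5, so m(5) = 5.
  α_2 = 3: Horner steps 5 → 2, so m(3) = 2.
  α_3 = 2: Horner steps 5 → 4, so m(2) = 4.
  α_4 = 6: Horner steps 5 → 3, so m(6) = 3.
Codeword c = [5, 2, 4, 3] ∈ F_7^4.


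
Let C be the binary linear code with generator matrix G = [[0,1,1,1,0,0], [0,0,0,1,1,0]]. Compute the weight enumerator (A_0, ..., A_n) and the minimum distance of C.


Weight distribution: A_0 = 1, A_2 = 1, A_3 = 2. Minimum distance d = 2.

Enumerate all 2^2 = 4 messages m ∈ F_2^2.
For each, compute codeword c = mG in F_2^6, then tally its weight.
  m = 00 → c = 000000, weight = 0.
  m = 10 → c = 011100, weight = 3.
  m = 01 → c = 000110, weight = 2.
  m = 11 → c = 011010, weight = 3.
Tally weights:
  weight 0: 1 codewords.
  weight 2: 1 codewords.
  weight 3: 2 codewords.
Minimum distance d = smallest w > 0 with A_w > 0 = 2.
Sanity: Σ A_w = 4 = 2^2 = 4 ✓.


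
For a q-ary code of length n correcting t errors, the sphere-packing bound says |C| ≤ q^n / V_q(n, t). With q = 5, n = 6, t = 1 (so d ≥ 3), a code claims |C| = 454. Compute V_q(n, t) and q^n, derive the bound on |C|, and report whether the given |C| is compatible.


V_q(n, t) = 25, q^n = 15625, Hamming bound = 625, |C| = 454 ≤ bound (satisfied).

Step 1: Compute V_q(n, t) = Σ_{j=0}^1 C(n, j) (q−1)^j.
  j = 0: C(6,0)·(4)^0 = 1·1 = 1.
  j = 1: C(6,1)·(4)^1 = 6·4 = 24.
  V_q(n, t) = 1 + 24 = 25.
Step 2: q^n = 5^6 = 15625.
Step 3: Hamming bound ⌊q^n / V_q(n,t)⌋ = ⌊15625/25⌋ = 625.
Step 4: Compare |C| = 454 to 625: satisfied.
The claimed |C| lies below the Hamming bound.


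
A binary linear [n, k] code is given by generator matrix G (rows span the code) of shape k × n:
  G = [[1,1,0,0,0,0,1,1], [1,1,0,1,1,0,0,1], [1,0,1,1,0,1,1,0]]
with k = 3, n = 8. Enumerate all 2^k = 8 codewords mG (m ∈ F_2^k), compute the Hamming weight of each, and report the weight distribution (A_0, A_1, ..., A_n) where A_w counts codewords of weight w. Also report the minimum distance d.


Weight distribution: A_0 = 1, A_3 = 1, A_4 = 2, A_5 = 3, A_6 = 1. Minimum distance d = 3.

Enumerate all 2^3 = 8 messages m ∈ F_2^3.
For each, compute codeword c = mG in F_2^8, then tally its weight.
  m = 000 → c = 00000000, weight = 0.
  m = 100 → c = 11000011, weight = 4.
  m = 010 → c = 11011001, weight = 5.
  m = 110 → c = 00011010, weight = 3.
  m = 001 → c = 10110110, weight = 5.
  m = 101 → c = 01110101, weight = 5.
  m = 011 → c = 01101111, weight = 6.
  m = 111 → c = 10101100, weight = 4.
Tally weights:
  weight 0: 1 codewords.
  weight 3: 1 codewords.
  weight 4: 2 codewords.
  weight 5: 3 codewords.
  weight 6: 1 codewords.
Minimum distance d = smallest w > 0 with A_w > 0 = 3.
Sanity: Σ A_w = 8 = 2^3 = 8 ✓.


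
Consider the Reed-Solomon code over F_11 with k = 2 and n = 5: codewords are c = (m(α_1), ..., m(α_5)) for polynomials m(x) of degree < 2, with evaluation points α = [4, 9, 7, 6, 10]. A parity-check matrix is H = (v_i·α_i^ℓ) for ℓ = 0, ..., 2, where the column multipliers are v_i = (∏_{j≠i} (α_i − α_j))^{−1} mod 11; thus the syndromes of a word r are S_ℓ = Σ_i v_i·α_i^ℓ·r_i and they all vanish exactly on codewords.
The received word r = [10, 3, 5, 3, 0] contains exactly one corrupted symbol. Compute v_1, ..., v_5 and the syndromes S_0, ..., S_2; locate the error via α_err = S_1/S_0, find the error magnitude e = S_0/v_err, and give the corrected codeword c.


S = (9, 4, 3), error at position 2, error magnitude e = 5, c = [10, 9, 5, 3, 0].

Step 1: column multipliers v_i = (∏_{j≠i}(α_i − α_j))^{−1} mod 11.
  i = 1 (α = 4): (4−9)(4−7)(4−6)(4−10) = (−5)·(−3)·(−2)·(−6) = 180 ≡ 4, so v_1 = 4^{−1} = 3 (mod 11).
  i = 2 (α = 9): (9−4)(9−7)(9−6)(9−10) = 5·2·3·(−1) = −30 ≡ 3, so v_2 = 3^{−1} = 4 (mod 11).
  i = 3 (α = 7): (7−4)(7−9)(7−6)(7−10) = 3·(−2)·1·(−3) = 18 ≡ 7, so v_3 = 7^{−1} = 8 (mod 11).
  i = 4 (α = 6): (6−4)(6−9)(6−7)(6−10) = 2·(−3)·(−1)·(−4) = −24 ≡ 9, so v_4 = 9^{−1} = 5 (mod 11).
  i = 5 (α = 10): (10−4)(10−9)(10−7)(10−6) = 6·1·3·4 = 72 ≡ 6, so v_5 = 6^{−1} = 2 (mod 11).
  v = [3, 4, 8, 5, 2].
Step 2: syndromes of r = [10, 3, 5, 3, 0] (all sums mod 11).
  S_0 = Σ v_i r_i = 3·10 + 4·3 + 8·5 + 5·3 + 2·0 = 97 ≡ 9.
  S_1 = Σ v_i α_i r_i = 3·4·10 + 4·9·3 + 8·7·5 + 5·6·3 + 2·10·0 = 598 ≡ 4.
  α_i^2 mod 11 = [5, 4, 5, 3, 1].
  S_2 = Σ v_i α_i^2 r_i = 3·5·10 + 4·4·3 + 8·5·5 + 5·3·3 + 2·1·0 = 443 ≡ 3.
  S = (9, 4, 3) ≠ 0, so r is not a codeword (an error is present).
Step 3: locate the error. For a single error e at position i, S_ℓ = v_i·e·α_i^ℓ, so α_err = S_1/S_0.
  S_0^{−1} = 9^{−1} = 5 (mod 11), so α_err = 4·5 = 20 ≡ 9 = α_2. Error position i = 2.
  Consistency check: S_2/S_1 = 3·3 = 9 ≡ 9 = α_err ✓ (single-error assumption holds).
Step 4: error magnitude e = S_0/v_2 = S_0·∏_{j≠2}(α_2 − α_j) = 9·3 = 27 ≡ 5 (mod 11).
Step 5: correct position 2: c_2 = r_2 − e = 3 − 5 ≡ 9 (mod 11). Hence c = [10, 9, 5, 3, 0].
  Check: interpolating c through the α_i gives m(x) = 2 + 2·x (degree < 2) with m(α_i) = c_i for every i, so c is indeed a codeword.


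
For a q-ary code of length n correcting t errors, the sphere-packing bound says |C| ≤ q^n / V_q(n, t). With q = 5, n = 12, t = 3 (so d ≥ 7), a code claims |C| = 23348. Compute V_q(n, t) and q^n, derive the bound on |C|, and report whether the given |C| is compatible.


V_q(n, t) = 15185, q^n = 244140625, Hamming bound = 16077, |C| = 23348 > bound (violated).

Step 1: Compute V_q(n, t) = Σ_{j=0}^3 C(n, j) (q−1)^j.
  j = 0: C(12,0)·(4)^0 = 1·1 = 1.
  j = 1: C(12,1)·(4)^1 = 12·4 = 48.
  j = 2: C(12,2)·(4)^2 = 66·16 = 1056.
  j = 3: C(12,3)·(4)^3 = 220·64 = 14080.
  V_q(n, t) = 1 + 48 + 1056 + 14080 = 15185.
Step 2: q^n = 5^12 = 244140625.
Step 3: Hamming bound ⌊q^n / V_q(n,t)⌋ = ⌊244140625/15185⌋ = 16077.
Step 4: Compare |C| = 23348 to 16077: violated.
The claimed |C| lies above the Hamming bound, so no 5-ary code of length 12 with d ≥ 7 can have 23348 codewords.


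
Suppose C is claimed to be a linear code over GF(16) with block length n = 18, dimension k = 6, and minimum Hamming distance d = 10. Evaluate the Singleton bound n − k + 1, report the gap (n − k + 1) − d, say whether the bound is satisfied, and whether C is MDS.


Singleton RHS = n − k + 1 = 13, slack = 3, bound satisfied, not MDS.

Singleton bound: d ≤ n − k + 1.
Here n = 18, k = 6, so n − k + 1 = 13.
Given d = 10, check d ≤ 13: YES.
Slack = (n − k + 1) − d = 3.
The code is NOT MDS (slack = 3 > 0).
Description: the claimed parameters are [18, 6, 10]_16; such a code would be non-MDS.


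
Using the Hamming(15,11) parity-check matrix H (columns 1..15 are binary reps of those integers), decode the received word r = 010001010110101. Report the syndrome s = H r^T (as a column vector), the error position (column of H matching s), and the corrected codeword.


s = (1, 1, 1, 1)^T, error position = 15, corrected codeword c = 010001010110100

Compute s = H r^T mod 2 one row at a time:
  s_1 = 1 + 0 + 1 + 1 + 0 + 1 + 0 + 1 = 5 ≡ 1 (mod 2).
  s_2 = 0 + 0 + 1 + 0 + 0 + 1 + 0 + 1 = 3 ≡ 1 (mod 2).
  s_3 = 1 + 0 + 1 + 0 + 1 + 1 + 0 + 1 = 5 ≡ 1 (mod 2).
  s_4 = 0 + 0 + 0 + 0 + 0 + 1 + 1 + 1 = 3 ≡ 1 (mod 2).
s = (1, 1, 1, 1)^T — this equals column 15 of H (binary 1111), so error is at position 15.
Correct: flip bit 15 of r = 010001010110101 to get c = 010001010110100.


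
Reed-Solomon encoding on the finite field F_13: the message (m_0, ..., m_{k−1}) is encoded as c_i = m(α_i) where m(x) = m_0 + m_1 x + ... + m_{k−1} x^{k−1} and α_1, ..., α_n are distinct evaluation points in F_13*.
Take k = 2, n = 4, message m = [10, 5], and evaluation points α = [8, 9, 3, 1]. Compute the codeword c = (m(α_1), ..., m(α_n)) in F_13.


c = [11, 3, 12, 2]

Message polynomial: m(x) = 10 + 5·x (mod 13).
For each evaluation point α_i, compute m(α_i) mod 13:
  α_1 = 8: Horner steps 5 → 11, so m(8) = 11.
  α_2 = 9: Horner steps 5 → 3, so m(9) = 3.
  α_3 = 3: Horner steps 5 → 12, so m(3) = 12.
  α_4 = 1: Horner steps 5 → 2, so m(1) = 2.
Codeword c = [11, 3, 12, 2] ∈ F_13^4.


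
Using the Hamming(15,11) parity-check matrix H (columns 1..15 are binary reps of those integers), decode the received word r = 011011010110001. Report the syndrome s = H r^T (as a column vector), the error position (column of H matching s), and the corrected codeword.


s = (0, 1, 0, 0)^T, error position = 4, corrected codeword c = 011111010110001

Compute s = H r^T mod 2 one row at a time:
  s_1 = 1 + 0 + 1 + 1 + 0 + 0 + 0 + 1 = 4 ≡ 0 (mod 2).
  s_2 = 0 + 1 + 1 + 0 + 0 + 0 + 0 + 1 = 3 ≡ 1 (mod 2).
  s_3 = 1 + 1 + 1 + 0 + 1 + 1 + 0 + 1 = 6 ≡ 0 (mod 2).
  s_4 = 0 + 1 + 1 + 0 + 0 + 1 + 0 + 1 = 4 ≡ 0 (mod 2).
s = (0, 1, 0, 0)^T — this equals column 4 of H (binary 0100), so error is at position 4.
Correct: flip bit 4 of r = 011011010110001 to get c = 011111010110001.


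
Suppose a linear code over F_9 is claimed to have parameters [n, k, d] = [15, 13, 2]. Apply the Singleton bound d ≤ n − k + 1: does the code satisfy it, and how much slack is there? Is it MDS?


Singleton RHS = n − k + 1 = 3, slack = 1, bound satisfied, not MDS.

Singleton bound: d ≤ n − k + 1.
Here n = 15, k = 13, so n − k + 1 = 3.
Given d = 2, check d ≤ 3: YES.
Slack = (n − k + 1) − d = 1.
The code is NOT MDS (slack = 1 > 0).
Description: the claimed parameters are [15, 13, 2]_9; such a code would be non-MDS.


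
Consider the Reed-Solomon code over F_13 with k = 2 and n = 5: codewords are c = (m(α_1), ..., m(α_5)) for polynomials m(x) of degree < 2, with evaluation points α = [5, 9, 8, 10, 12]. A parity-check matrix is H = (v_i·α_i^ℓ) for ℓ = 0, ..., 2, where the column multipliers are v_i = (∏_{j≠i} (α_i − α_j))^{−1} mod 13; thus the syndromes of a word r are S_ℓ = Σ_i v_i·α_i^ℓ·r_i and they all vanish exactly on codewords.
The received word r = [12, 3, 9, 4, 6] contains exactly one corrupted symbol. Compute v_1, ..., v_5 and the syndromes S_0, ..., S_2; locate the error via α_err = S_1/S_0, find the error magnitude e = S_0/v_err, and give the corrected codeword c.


S = (10, 2, 3), error at position 3, error magnitude e = 7, c = [12, 3, 2, 4, 6].

Step 1: column multipliers v_i = (∏_{j≠i}(α_i − α_j))^{−1} mod 13.
  i = 1 (α = 5): (5−9)(5−8)(5−10)(5−12) = (−4)·(−3)·(−5)·(−7) = 420 ≡ 4, so v_1 = 4^{−1} = 10 (mod 13).
  i = 2 (α = 9): (9−5)(9−8)(9−10)(9−12) = 4·1·(−1)·(−3) = 12 ≡ 12, so v_2 = 12^{−1} = 12 (mod 13).
  i = 3 (α = 8): (8−5)(8−9)(8−10)(8−12) = 3·(−1)·(−2)·(−4) = −24 ≡ 2, so v_3 = 2^{−1} = 7 (mod 13).
  i = 4 (α = 10): (10−5)(10−9)(10−8)(10−12) = 5·1·2·(−2) = −20 ≡ 6, so v_4 = 6^{−1} = 11 (mod 13).
  i = 5 (α = 12): (12−5)(12−9)(12−8)(12−10) = 7·3·4·2 = 168 ≡ 12, so v_5 = 12^{−1} = 12 (mod 13).
  v = [10, 12, 7, 11, 12].
Step 2: syndromes of r = [12, 3, 9, 4, 6] (all sums mod 13).
  S_0 = Σ v_i r_i = 10·12 + 12·3 + 7·9 + 11·4 + 12·6 = 335 ≡ 10.
  S_1 = Σ v_i α_i r_i = 10·5·12 + 12·9·3 + 7·8·9 + 11·10·4 + 12·12·6 = 2732 ≡ 2.
  α_i^2 mod 13 = [12, 3, 12, 9, 1].
  S_2 = Σ v_i α_i^2 r_i = 10·12·12 + 12·3·3 + 7·12·9 + 11·9·4 + 12·1·6 = 2772 ≡ 3.
  S = (10, 2, 3) ≠ 0, so r is not a codeword (an error is present).
Step 3: locate the error. For a single error e at position i, S_ℓ = v_i·e·α_i^ℓ, so α_err = S_1/S_0.
  S_0^{−1} = 10^{−1} = 4 (mod 13), so α_err = 2·4 = 8 ≡ 8 = α_3. Error position i = 3.
  Consistency check: S_2/S_1 = 3·7 = 21 ≡ 8 = α_err ✓ (single-error assumption holds).
Step 4: error magnitude e = S_0/v_3 = S_0·∏_{j≠3}(α_3 − α_j) = 10·2 = 20 ≡ 7 (mod 13).
Step 5: correct position 3: c_3 = r_3 − e = 9 − 7 ≡ 2 (mod 13). Hence c = [12, 3, 2, 4, 6].
  Check: interpolating c through the α_i gives m(x) = 7 + 1·x (degree < 2) with m(α_i) = c_i for every i, so c is indeed a codeword.


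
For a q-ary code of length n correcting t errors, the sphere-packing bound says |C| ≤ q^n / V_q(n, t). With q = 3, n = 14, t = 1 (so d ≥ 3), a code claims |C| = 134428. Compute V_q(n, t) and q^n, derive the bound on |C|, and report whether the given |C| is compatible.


V_q(n, t) = 29, q^n = 4782969, Hamming bound = 164929, |C| = 134428 ≤ bound (satisfied).

Step 1: Compute V_q(n, t) = Σ_{j=0}^1 C(n, j) (q−1)^j.
  j = 0: C(14,0)·(2)^0 = 1·1 = 1.
  j = 1: C(14,1)·(2)^1 = 14·2 = 28.
  V_q(n, t) = 1 + 28 = 29.
Step 2: q^n = 3^14 = 4782969.
Step 3: Hamming bound ⌊q^n / V_q(n,t)⌋ = ⌊4782969/29⌋ = 164929.
Step 4: Compare |C| = 134428 to 164929: satisfied.
The claimed |C| lies below the Hamming bound.


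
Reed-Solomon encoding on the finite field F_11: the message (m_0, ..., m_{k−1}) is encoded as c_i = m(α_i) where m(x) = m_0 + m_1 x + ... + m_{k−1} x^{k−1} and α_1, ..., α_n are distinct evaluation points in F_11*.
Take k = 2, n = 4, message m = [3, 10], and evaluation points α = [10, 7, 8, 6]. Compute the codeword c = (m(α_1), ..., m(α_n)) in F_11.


c = [4, 7, 6, 8]

Message polynomial: m(x) = 3 + 10·x (mod 11).
For each evaluation point α_i, compute m(α_i) mod 11:
  α_1 = 10: Horner steps 10 → 4, so m(10) = 4.
  α_2 = 7: Horner steps 10 → 7, so m(7) = 7.
  α_3 = 8: Horner steps 10 → 6, so m(8) = 6.
  α_4 = 6: Horner steps 10 → 8, so m(6) = 8.
Codeword c = [4, 7, 6, 8] ∈ F_11^4.


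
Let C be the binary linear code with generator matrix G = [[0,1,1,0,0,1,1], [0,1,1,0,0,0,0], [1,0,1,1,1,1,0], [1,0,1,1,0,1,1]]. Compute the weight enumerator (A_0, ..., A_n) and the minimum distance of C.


Weight distribution: A_0 = 1, A_2 = 4, A_3 = 2, A_4 = 3, A_5 = 6. Minimum distance d = 2.

Enumerate all 2^4 = 16 messages m ∈ F_2^4.
For each, compute codeword c = mG in F_2^7, then tally its weight.
  m = 0000 → c = 0000000, weight = 0.
  m = 1000 → c = 0110011, weight = 4.
  m = 0100 → c = 0110000, weight = 2.
  m = 1100 → c = 0000011, weight = 2.
  m = 0010 → c = 1011110, weight = 5.
  m = 1010 → c = 1101101, weight = 5.
  m = 0110 → c = 1101110, weight = 5.
  m = 1110 → c = 1011101, weight = 5.
  m = 0001 → c = 1011011, weight = 5.
  m = 1001 → c = 1101000, weight = 3.
  m = 0101 → c = 1101011, weight = 5.
  m = 1101 → c = 1011000, weight = 3.
  m = 0011 → c = 0000101, weight = 2.
  m = 1011 → c = 0110110, weight = 4.
  m = 0111 → c = 0110101, weight = 4.
  m = 1111 → c = 0000110, weight = 2.
Tally weights:
  weight 0: 1 codewords.
  weight 2: 4 codewords.
  weight 3: 2 codewords.
  weight 4: 3 codewords.
  weight 5: 6 codewords.
Minimum distance d = smallest w > 0 with A_w > 0 = 2.
Sanity: Σ A_w = 16 = 2^4 = 16 ✓.


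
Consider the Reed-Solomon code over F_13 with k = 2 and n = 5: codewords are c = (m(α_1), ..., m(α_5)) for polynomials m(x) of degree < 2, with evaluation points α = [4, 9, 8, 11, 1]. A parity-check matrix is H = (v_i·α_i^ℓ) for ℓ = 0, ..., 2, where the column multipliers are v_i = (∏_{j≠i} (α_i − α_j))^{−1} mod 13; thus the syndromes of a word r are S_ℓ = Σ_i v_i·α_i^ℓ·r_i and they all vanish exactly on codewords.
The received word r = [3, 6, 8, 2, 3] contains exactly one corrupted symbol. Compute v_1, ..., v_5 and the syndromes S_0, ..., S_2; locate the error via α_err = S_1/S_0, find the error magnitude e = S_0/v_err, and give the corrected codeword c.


S = (11, 11, 11), error at position 5, error magnitude e = 7, c = [3, 6, 8, 2, 9].

Step 1: column multipliers v_i = (∏_{j≠i}(α_i − α_j))^{−1} mod 13.
  i = 1 (α = 4): (4−9)(4−8)(4−11)(4−1) = (−5)·(−4)·(−7)·3 = −420 ≡ 9, so v_1 = 9^{−1} = 3 (mod 13).
  i = 2 (α = 9): (9−4)(9−8)(9−11)(9−1) = 5·1·(−2)·8 = −80 ≡ 11, so v_2 = 11^{−1} = 6 (mod 13).
  i = 3 (α = 8): (8−4)(8−9)(8−11)(8−1) = 4·(−1)·(−3)·7 = 84 ≡ 6, so v_3 = 6^{−1} = 11 (mod 13).
  i = 4 (α = 11): (11−4)(11−9)(11−8)(11−1) = 7·2·3·10 = 420 ≡ 4, so v_4 = 4^{−1} = 10 (mod 13).
  i = 5 (α = 1): (1−4)(1−9)(1−8)(1−11) = (−3)·(−8)·(−7)·(−10) = 1680 ≡ 3, so v_5 = 3^{−1} = 9 (mod 13).
  v = [3, 6, 11, 10, 9].
Step 2: syndromes of r = [3, 6, 8, 2, 3] (all sums mod 13).
  S_0 = Σ v_i r_i = 3·3 + 6·6 + 11·8 + 10·2 + 9·3 = 180 ≡ 11.
  S_1 = Σ v_i α_i r_i = 3·4·3 + 6·9·6 + 11·8·8 + 10·11·2 + 9·1·3 = 1311 ≡ 11.
  α_i^2 mod 13 = [3, 3, 12, 4, 1].
  S_2 = Σ v_i α_i^2 r_i = 3·3·3 + 6·3·6 + 11·12·8 + 10·4·2 + 9·1·3 = 1298 ≡ 11.
  S = (11, 11, 11) ≠ 0, so r is not a codeword (an error is present).
Step 3: locate the error. For a single error e at position i, S_ℓ = v_i·e·α_i^ℓ, so α_err = S_1/S_0.
  S_0^{−1} = 11^{−1} = 6 (mod 13), so α_err = 11·6 = 66 ≡ 1 = α_5. Error position i = 5.
  Consistency check: S_2/S_1 = 11·6 = 66 ≡ 1 = α_err ✓ (single-error assumption holds).
Step 4: error magnitude e = S_0/v_5 = S_0·∏_{j≠5}(α_5 − α_j) = 11·3 = 33 ≡ 7 (mod 13).
Step 5: correct position 5: c_5 = r_5 − e = 3 − 7 ≡ 9 (mod 13). Hence c = [3, 6, 8, 2, 9].
  Check: interpolating c through the α_i gives m(x) = 11 + 11·x (degree < 2) with m(α_i) = c_i for every i, so c is indeed a codeword.


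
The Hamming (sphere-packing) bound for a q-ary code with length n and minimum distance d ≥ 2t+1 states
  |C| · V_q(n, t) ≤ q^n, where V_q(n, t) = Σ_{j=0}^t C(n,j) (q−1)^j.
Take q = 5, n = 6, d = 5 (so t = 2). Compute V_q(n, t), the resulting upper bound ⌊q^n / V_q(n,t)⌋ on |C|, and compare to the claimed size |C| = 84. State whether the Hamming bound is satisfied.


V_q(n, t) = 265, q^n = 15625, Hamming bound = 58, |C| = 84 > bound (violated).

Step 1: Compute V_q(n, t) = Σ_{j=0}^2 C(n, j) (q−1)^j.
  j = 0: C(6,0)·(4)^0 = 1·1 = 1.
  j = 1: C(6,1)·(4)^1 = 6·4 = 24.
  j = 2: C(6,2)·(4)^2 = 15·16 = 240.
  V_q(n, t) = 1 + 24 + 240 = 265.
Step 2: q^n = 5^6 = 15625.
Step 3: Hamming bound ⌊q^n / V_q(n,t)⌋ = ⌊15625/265⌋ = 58.
Step 4: Compare |C| = 84 to 58: violated.
The claimed |C| lies above the Hamming bound, so no 5-ary code of length 6 with d ≥ 5 can have 84 codewords.


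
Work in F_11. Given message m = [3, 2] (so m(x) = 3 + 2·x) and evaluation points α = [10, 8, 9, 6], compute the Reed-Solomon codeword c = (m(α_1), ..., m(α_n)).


c = [1, 8, 10, 4]

Message polynomial: m(x) = 3 + 2·x (mod 11).
For each evaluation point α_i, compute m(α_i) mod 11:
  α_1 = 10: Horner steps 2 → 1, so m(10) = 1.
  α_2 = 8: Horner steps 2 → 8, so m(8) = 8.
  α_3 = 9: Horner steps 2 → 10, so m(9) = 10.
  α_4 = 6: Horner steps 2 → 4, so m(6) = 4.
Codeword c = [1, 8, 10, 4] ∈ F_11^4.


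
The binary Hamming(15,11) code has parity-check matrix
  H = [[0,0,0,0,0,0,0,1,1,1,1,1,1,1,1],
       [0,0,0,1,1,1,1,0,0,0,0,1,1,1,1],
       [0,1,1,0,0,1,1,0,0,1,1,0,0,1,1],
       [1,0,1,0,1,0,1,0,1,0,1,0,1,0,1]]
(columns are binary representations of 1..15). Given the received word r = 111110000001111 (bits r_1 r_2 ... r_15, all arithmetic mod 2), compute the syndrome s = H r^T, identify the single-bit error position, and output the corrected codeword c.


s = (0, 0, 0, 1)^T, error position = 1, corrected codeword c = 011110000001111

Compute s = H r^T mod 2 one row at a time:
  s_1 = 0 + 0 + 0 + 0 + 1 + 1 + 1 + 1 = 4 ≡ 0 (mod 2).
  s_2 = 1 + 1 + 0 + 0 + 1 + 1 + 1 + 1 = 6 ≡ 0 (mod 2).
  s_3 = 1 + 1 + 0 + 0 + 0 + 0 + 1 + 1 = 4 ≡ 0 (mod 2).
  s_4 = 1 + 1 + 1 + 0 + 0 + 0 + 1 + 1 = 5 ≡ 1 (mod 2).
s = (0, 0, 0, 1)^T — this equals column 1 of H (binary 0001), so error is at position 1.
Correct: flip bit 1 of r = 111110000001111 to get c = 011110000001111.


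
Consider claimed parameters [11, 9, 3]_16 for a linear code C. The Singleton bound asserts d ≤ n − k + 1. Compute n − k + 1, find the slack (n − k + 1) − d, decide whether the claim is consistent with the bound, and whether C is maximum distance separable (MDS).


Singleton RHS = n − k + 1 = 3, slack = 0, bound satisfied, MDS.

Singleton bound: d ≤ n − k + 1.
Here n = 11, k = 9, so n − k + 1 = 3.
Given d = 3, check d ≤ 3: YES.
Slack = (n − k + 1) − d = 0.
The code is MDS (slack = 0).
Description: the claimed parameters are [11, 9, 3]_16; such a code would be MDS (meets Singleton bound).


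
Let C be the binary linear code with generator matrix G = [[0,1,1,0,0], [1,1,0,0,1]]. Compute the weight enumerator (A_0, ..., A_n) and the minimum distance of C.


Weight distribution: A_0 = 1, A_2 = 1, A_3 = 2. Minimum distance d = 2.

Enumerate all 2^2 = 4 messages m ∈ F_2^2.
For each, compute codeword c = mG in F_2^5, then tally its weight.
  m = 00 → c = 00000, weight = 0.
  m = 10 → c = 01100, weight = 2.
  m = 01 → c = 11001, weight = 3.
  m = 11 → c = 10101, weight = 3.
Tally weights:
  weight 0: 1 codewords.
  weight 2: 1 codewords.
  weight 3: 2 codewords.
Minimum distance d = smallest w > 0 with A_w > 0 = 2.
Sanity: Σ A_w = 4 = 2^2 = 4 ✓.


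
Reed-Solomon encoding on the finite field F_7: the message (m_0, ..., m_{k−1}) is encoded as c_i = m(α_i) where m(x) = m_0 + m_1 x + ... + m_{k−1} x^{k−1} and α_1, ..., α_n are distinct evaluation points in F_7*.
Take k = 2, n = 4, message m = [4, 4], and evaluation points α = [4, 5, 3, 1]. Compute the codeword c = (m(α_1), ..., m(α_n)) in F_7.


c = [6, 3, 2, 1]

Message polynomial: m(x) = 4 + 4·x (mod 7).
For each evaluation point α_i, compute m(α_i) mod 7:
  α_1 = 4: Horner steps 4 → 6, so m(4) = 6.
  α_2 = 5: Horner steps 4 → 3, so m(5) = 3.
  α_3 = 3: Horner steps 4 → 2, so m(3) = 2.
  α_4 = 1: Horner steps 4 → 1, so m(1) = 1.
Codeword c = [6, 3, 2, 1] ∈ F_7^4.


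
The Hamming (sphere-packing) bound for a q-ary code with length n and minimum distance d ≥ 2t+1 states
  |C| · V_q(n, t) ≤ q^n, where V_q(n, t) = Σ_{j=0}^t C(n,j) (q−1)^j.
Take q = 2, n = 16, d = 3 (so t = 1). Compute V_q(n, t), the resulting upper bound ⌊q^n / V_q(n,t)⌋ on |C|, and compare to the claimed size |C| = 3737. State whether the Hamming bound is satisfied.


V_q(n, t) = 17, q^n = 65536, Hamming bound = 3855, |C| = 3737 ≤ bound (satisfied).

Step 1: Compute V_q(n, t) = Σ_{j=0}^1 C(n, j) (q−1)^j.
  j = 0: C(16,0)·(1)^0 = 1·1 = 1.
  j = 1: C(16,1)·(1)^1 = 16·1 = 16.
  V_q(n, t) = 1 + 16 = 17.
Step 2: q^n = 2^16 = 65536.
Step 3: Hamming bound ⌊q^n / V_q(n,t)⌋ = ⌊65536/17⌋ = 3855.
Step 4: Compare |C| = 3737 to 3855: satisfied.
The claimed |C| lies below the Hamming bound.


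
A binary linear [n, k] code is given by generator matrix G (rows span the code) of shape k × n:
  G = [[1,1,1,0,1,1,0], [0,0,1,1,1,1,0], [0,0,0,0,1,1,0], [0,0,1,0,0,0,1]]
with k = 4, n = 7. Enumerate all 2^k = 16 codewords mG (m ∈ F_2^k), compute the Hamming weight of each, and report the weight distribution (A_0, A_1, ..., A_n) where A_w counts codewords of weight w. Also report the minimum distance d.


Weight distribution: A_0 = 1, A_2 = 4, A_3 = 3, A_4 = 3, A_5 = 4, A_7 = 1. Minimum distance d = 2.

Enumerate all 2^4 = 16 messages m ∈ F_2^4.
For each, compute codeword c = mG in F_2^7, then tally its weight.
  m = 0000 → c = 0000000, weight = 0.
  m = 1000 → c = 1110110, weight = 5.
  m = 0100 → c = 0011110, weight = 4.
  m = 1100 → c = 1101000, weight = 3.
  m = 0010 → c = 0000110, weight = 2.
  m = 1010 → c = 1110000, weight = 3.
  m = 0110 → c = 0011000, weight = 2.
  m = 1110 → c = 1101110, weight = 5.
  m = 0001 → c = 0010001, weight = 2.
  m = 1001 → c = 1100111, weight = 5.
  m = 0101 → c = 0001111, weight = 4.
  m = 1101 → c = 1111001, weight = 5.
  m = 0011 → c = 0010111, weight = 4.
  m = 1011 → c = 1100001, weight = 3.
  m = 0111 → c = 0001001, weight = 2.
  m = 1111 → c = 1111111, weight = 7.
Tally weights:
  weight 0: 1 codewords.
  weight 2: 4 codewords.
  weight 3: 3 codewords.
  weight 4: 3 codewords.
  weight 5: 4 codewords.
  weight 7: 1 codewords.
Minimum distance d = smallest w > 0 with A_w > 0 = 2.
Sanity: Σ A_w = 16 = 2^4 = 16 ✓.


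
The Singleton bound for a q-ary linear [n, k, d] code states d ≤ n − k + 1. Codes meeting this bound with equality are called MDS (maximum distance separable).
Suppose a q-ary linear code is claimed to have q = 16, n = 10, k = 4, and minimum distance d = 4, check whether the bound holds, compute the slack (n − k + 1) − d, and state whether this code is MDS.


Singleton RHS = n − k + 1 = 7, slack = 3, bound satisfied, not MDS.

Singleton bound: d ≤ n − k + 1.
Here n = 10, k = 4, so n − k + 1 = 7.
Given d = 4, check d ≤ 7: YES.
Slack = (n − k + 1) − d = 3.
The code is NOT MDS (slack = 3 > 0).
Description: the claimed parameters are [10, 4, 4]_16; such a code would be non-MDS.


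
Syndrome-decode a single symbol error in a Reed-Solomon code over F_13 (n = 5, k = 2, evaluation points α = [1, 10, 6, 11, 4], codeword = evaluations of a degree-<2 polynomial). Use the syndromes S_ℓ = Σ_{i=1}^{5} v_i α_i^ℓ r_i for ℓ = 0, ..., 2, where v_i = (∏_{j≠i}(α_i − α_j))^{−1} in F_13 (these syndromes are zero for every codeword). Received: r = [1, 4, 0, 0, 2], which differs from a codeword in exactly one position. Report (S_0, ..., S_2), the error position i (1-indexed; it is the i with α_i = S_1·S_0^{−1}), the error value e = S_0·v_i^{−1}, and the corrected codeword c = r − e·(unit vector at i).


S = (9, 2, 12), error at position 3, error magnitude e = 6, c = [1, 4, 7, 0, 2].

Step 1: column multipliers v_i = (∏_{j≠i}(α_i − α_j))^{−1} mod 13.
  i = 1 (α = 1): (1−10)(1−6)(1−11)(1−4) = (−9)·(−5)·(−10)·(−3) = 1350 ≡ 11, so v_1 = 11^{−1} = 6 (mod 13).
  i = 2 (α = 10): (10−1)(10−6)(10−11)(10−4) = 9·4·(−1)·6 = −216 ≡ 5, so v_2 = 5^{−1} = 8 (mod 13).
  i = 3 (α = 6): (6−1)(6−10)(6−11)(6−4) = 5·(−4)·(−5)·2 = 200 ≡ 5, so v_3 = 5^{−1} = 8 (mod 13).
  i = 4 (α = 11): (11−1)(11−10)(11−6)(11−4) = 10·1·5·7 = 350 ≡ 12, so v_4 = 12^{−1} = 12 (mod 13).
  i = 5 (α = 4): (4−1)(4−10)(4−6)(4−11) = 3·(−6)·(−2)·(−7) = −252 ≡ 8, so v_5 = 8^{−1} = 5 (mod 13).
  v = [6, 8, 8, 12, 5].
Step 2: syndromes of r = [1, 4, 0, 0, 2] (all sums mod 13).
  S_0 = Σ v_i r_i = 6·1 + 8·4 + 8·0 + 12·0 + 5·2 = 48 ≡ 9.
  S_1 = Σ v_i α_i r_i = 6·1·1 + 8·10·4 + 8·6·0 + 12·11·0 + 5·4·2 = 366 ≡ 2.
  α_i^2 mod 13 = [1, 9, 10, 4, 3].
  S_2 = Σ v_i α_i^2 r_i = 6·1·1 + 8·9·4 + 8·10·0 + 12·4·0 + 5·3·2 = 324 ≡ 12.
  S = (9, 2, 12) ≠ 0, so r is not a codeword (an error is present).
Step 3: locate the error. For a single error e at position i, S_ℓ = v_i·e·α_i^ℓ, so α_err = S_1/S_0.
  S_0^{−1} = 9^{−1} = 3 (mod 13), so α_err = 2·3 = 6 ≡ 6 = α_3. Error position i = 3.
  Consistency check: S_2/S_1 = 12·7 = 84 ≡ 6 = α_err ✓ (single-error assumption holds).
Step 4: error magnitude e = S_0/v_3 = S_0·∏_{j≠3}(α_3 − α_j) = 9·5 = 45 ≡ 6 (mod 13).
Step 5: correct position 3: c_3 = r_3 − e = 0 − 6 ≡ 7 (mod 13). Hence c = [1, 4, 7, 0, 2].
  Check: interpolating c through the α_i gives m(x) = 5 + 9·x (degree < 2) with m(α_i) = c_i for every i, so c is indeed a codeword.
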